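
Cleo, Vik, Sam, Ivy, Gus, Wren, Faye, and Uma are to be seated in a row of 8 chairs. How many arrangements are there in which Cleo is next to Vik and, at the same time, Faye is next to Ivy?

Treat {Cleo,Vik} as one block (2 orders) and {Faye,Ivy} as another (2 orders).
That leaves 6 units to arrange: 2 × 2 × 6! = 4 × 720 = 2880.

2880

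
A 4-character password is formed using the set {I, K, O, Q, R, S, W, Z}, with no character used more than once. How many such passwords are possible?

1680

This is a permutation of 4 out of 8: P(8,4) = 8!/4!.
That product is 8 × 7 × 6 × 5 = 1680.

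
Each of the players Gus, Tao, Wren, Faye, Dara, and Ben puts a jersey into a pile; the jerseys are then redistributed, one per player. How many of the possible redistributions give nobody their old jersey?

Count assignments avoiding every fixed point. For any j of the 6 players fixed to their old jersey, the other 6−j can be arranged in (6−j)! ways.
By inclusion–exclusion this is Σ_{j=0}^{6} (−1)^j C(6,j)·(6−j)!.
Computing: 720 − 720 + 360 − 120 + 30 − 6 + 1 = 265.

265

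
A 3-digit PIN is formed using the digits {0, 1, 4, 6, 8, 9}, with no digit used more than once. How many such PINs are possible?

Choose and order 3 of the 6 symbols: the first digit has 6 options, the next 5, then 4.
That product is 6 × 5 × 4 = 120.

120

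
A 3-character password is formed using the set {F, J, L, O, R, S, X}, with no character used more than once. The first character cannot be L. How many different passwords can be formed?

180

The first character has 7−1 = 6 choices (anything except L).
The remaining 2 characters are filled from the other 6 symbols without repetition: 6 × 5 = 30.
Total: 6 × 30 = 180.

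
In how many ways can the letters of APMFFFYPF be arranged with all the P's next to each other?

Treat the 2 copies of P as a single block. The multiset to arrange is then {PP, A, F, F, F, F, M, Y}, 8 items in all.
That gives (8)!/(4!) = 1680 arrangements.

1680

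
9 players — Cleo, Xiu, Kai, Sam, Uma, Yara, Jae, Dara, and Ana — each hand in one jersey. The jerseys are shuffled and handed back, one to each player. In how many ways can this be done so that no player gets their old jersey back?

133496

This is the derangement count D_9: permutations of 9 items with no fixed point.
By inclusion–exclusion this is Σ_{j=0}^{9} (−1)^j C(9,j)·(9−j)!.
Computing: 362880 − 362880 + 181440 − 60480 + 15120 − 3024 + 504 − 72 + 9 − 1 = 133496.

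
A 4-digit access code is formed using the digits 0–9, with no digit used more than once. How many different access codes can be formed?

5040

Choose and order 4 of the 10 symbols: the first digit has 10 options, the next 9, then 8, 7.
That product is 10 × 9 × 8 × 7 = 5040.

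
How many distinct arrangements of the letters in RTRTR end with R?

6

With the last slot taken by R, it remains to arrange the other 4 letters (TRTR).
Those 4 letters have R appearing twice and T appearing twice, giving (4)!/(2!·2!) = 6.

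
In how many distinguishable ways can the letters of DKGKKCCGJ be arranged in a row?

Letter multiplicities in DKGKKCCGJ: C×2, D×1, G×2, J×1, K×3.
The number of distinct arrangements is 9!/(3!·2!·2!) = 362880/24 = 15120.

15120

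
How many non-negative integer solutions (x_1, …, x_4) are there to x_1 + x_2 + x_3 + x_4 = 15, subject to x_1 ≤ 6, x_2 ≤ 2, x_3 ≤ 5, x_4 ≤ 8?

63

Ignoring the caps, the number of non-negative solutions to x_1+…+x_4 = 15 is C(18,3) = 816.
Subtract solutions that violate a single cap (substitute x_i' = x_i − (cap_i+1)): x_1 ≥ 7 gives C(11,3) = 165; x_2 ≥ 3 gives C(15,3) = 455; x_3 ≥ 6 gives C(12,3) = 220; x_4 ≥ 9 gives C(9,3) = 84. Together 924.
Add back pairs where two caps are both exceeded: 56 + 10 + 0 + 84 + 20 + 1 = 171.
By inclusion–exclusion the count is 816 − 924 + 171 = 63.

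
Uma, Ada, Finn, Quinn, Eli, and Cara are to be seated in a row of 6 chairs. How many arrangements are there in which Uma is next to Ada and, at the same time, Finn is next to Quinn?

96

Treat {Uma,Ada} as one block (2 orders) and {Finn,Quinn} as another (2 orders).
That leaves 4 units to arrange: 2 × 2 × 4! = 4 × 24 = 96.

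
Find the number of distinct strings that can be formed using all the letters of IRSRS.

The 5 letters of IRSRS have repeats: R appearing twice and S appearing twice.
So there are 5! / (2!·2!) = 30 distinguishable arrangements.

30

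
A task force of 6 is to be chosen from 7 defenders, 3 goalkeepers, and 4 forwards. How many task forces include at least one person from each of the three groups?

Total 6-person selections from all 14: C(14,6) = 3003.
Subtract selections that omit an entire group: no defenders → C(7,6) = 7; no goalkeepers → C(11,6) = 462; no forwards → C(10,6) = 210.
Add back selections omitting two groups (i.e. drawn from a single group): C(7,6) + C(3,6) + C(4,6) = 7.
By inclusion–exclusion: 3003 − 679 + 7 = 2331.

2331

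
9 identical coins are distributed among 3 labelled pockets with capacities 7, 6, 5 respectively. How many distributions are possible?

36

By stars and bars, unrestricted non-negative solutions to x_1+…+x_3 = 9 number C(9+2,2) = 55.
Subtract solutions that violate a single cap (substitute x_i' = x_i − (cap_i+1)): x_1 ≥ 8 gives C(3,2) = 3; x_2 ≥ 7 gives C(4,2) = 6; x_3 ≥ 6 gives C(5,2) = 10. Together 19.
No two caps can be exceeded simultaneously, so the pair terms are all 0.
By inclusion–exclusion the count is 55 − 19 + 0 = 36.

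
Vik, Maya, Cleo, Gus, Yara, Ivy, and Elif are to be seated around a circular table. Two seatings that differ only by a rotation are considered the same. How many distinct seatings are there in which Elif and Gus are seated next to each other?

Treat {Elif, Gus} as one unit (2 internal orders) and seat the resulting 6 units around the table: (5)! circular arrangements.
So 2 × (5)! = 2 × 120 = 240.

240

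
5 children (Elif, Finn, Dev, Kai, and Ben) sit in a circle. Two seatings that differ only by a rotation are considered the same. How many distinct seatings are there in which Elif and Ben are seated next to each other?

Treat {Elif, Ben} as one unit (2 internal orders) and seat the resulting 4 units around the table: (3)! circular arrangements.
So 2 × (3)! = 2 × 6 = 12.

12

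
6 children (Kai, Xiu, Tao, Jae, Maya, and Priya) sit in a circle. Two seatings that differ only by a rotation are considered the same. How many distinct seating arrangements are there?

Fix one person's seat to break rotational symmetry; the remaining 5 people can be arranged in (5)! = 120 ways.

120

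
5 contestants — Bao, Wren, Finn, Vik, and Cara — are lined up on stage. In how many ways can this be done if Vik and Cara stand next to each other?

48

Glue Vik and Cara into one block (2 internal orders), leaving 4 units to arrange in a row.
So the count is 2·(4)! = 48.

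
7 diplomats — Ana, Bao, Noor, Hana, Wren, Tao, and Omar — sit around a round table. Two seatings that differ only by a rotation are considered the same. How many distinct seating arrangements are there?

Seat Ana anywhere (absorbing the rotational symmetry), then permute the other 6: (6)! = 720.

720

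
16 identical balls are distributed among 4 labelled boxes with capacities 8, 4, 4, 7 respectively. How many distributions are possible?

Ignoring the caps, the number of non-negative solutions to x_1+…+x_4 = 16 is C(19,3) = 969.
Subtract solutions that violate a single cap (substitute x_i' = x_i − (cap_i+1)): x_1 ≥ 9 gives C(10,3) = 120; x_2 ≥ 5 gives C(14,3) = 364; x_3 ≥ 5 gives C(14,3) = 364; x_4 ≥ 8 gives C(11,3) = 165. Together 1013.
Add back pairs where two caps are both exceeded: 10 + 10 + 0 + 84 + 20 + 20 = 144.
By inclusion–exclusion the count is 969 − 1013 + 144 = 100.

100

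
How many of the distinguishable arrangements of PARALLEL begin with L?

1260

With the first slot taken by L, it remains to arrange the other 7 letters (PARALEL).
Those 7 letters have A appearing twice and L appearing twice, giving (7)!/(2!·2!) = 1260.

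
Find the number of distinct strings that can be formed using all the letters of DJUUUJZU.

DJUUUJZU has 8 letters with J appearing twice and U appearing 4 times.
The number of distinct arrangements is 8!/(4!·2!) = 40320/48 = 840.

840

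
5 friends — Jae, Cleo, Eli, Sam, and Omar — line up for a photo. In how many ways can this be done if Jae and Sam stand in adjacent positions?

Treat {Jae, Sam} as a single unit. There are 4 units to order, and the pair itself can be ordered 2 ways.
So the count is 2·(4)! = 48.

48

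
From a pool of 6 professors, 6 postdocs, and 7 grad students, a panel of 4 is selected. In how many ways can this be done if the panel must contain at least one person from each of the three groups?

2016

With no constraint there are C(19,4) = 3876 possible selections.
Selections missing a whole group: no professors → C(13,4) = 715; no postdocs → C(13,4) = 715; no grad students → C(12,4) = 495.
Add back selections omitting two groups (i.e. drawn from a single group): C(6,4) + C(6,4) + C(7,4) = 65.
By inclusion–exclusion: 3876 − 1925 + 65 = 2016.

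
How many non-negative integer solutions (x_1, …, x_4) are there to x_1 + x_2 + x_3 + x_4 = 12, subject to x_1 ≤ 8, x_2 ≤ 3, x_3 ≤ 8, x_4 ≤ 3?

Ignoring the caps, the number of non-negative solutions to x_1+…+x_4 = 12 is C(15,3) = 455.
Subtract solutions that violate a single cap (substitute x_i' = x_i − (cap_i+1)): x_1 ≥ 9 gives C(6,3) = 20; x_2 ≥ 4 gives C(11,3) = 165; x_3 ≥ 9 gives C(6,3) = 20; x_4 ≥ 4 gives C(11,3) = 165. Together 370.
Add back pairs where two caps are both exceeded: 0 + 0 + 0 + 0 + 35 + 0 = 35.
By inclusion–exclusion the count is 455 − 370 + 35 = 120.

120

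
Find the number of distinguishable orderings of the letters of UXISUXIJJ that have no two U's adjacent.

17640

Total arrangements of UXISUXIJJ: 9!/(2!·2!·2!·2!) = 22680.
Arrangements with the U's together: treat UU as one letter, giving (8)!/(2!·2!·2!) = 5040.
Hence 22680 − 5040 = 17640.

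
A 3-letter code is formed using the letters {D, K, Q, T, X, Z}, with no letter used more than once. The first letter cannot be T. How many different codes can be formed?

The first letter has 6−1 = 5 choices (anything except T).
The remaining 2 letters are filled from the other 5 symbols without repetition: 5 × 4 = 20.
Total: 5 × 20 = 100.

100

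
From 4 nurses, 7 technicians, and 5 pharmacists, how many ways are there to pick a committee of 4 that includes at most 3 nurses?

Split by how many nurses are chosen (0 through 3).
Sum: C(4,0)·C(12,4) + C(4,1)·C(12,3) + C(4,2)·C(12,2) + C(4,3)·C(12,1) = 495 + 880 + 396 + 48 = 1819.

1819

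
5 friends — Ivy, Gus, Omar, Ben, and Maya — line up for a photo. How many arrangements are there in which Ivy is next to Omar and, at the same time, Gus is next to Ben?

24

Treat {Ivy,Omar} as one block (2 orders) and {Gus,Ben} as another (2 orders).
That leaves 3 units to arrange: 2 × 2 × 3! = 4 × 6 = 24.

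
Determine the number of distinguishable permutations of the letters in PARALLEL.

3360

PARALLEL has 8 letters with A appearing twice and L appearing 3 times.
The number of distinct arrangements is 8!/(3!·2!) = 40320/12 = 3360.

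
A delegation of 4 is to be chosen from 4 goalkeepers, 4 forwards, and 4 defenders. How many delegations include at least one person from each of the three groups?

Unrestricted: C(12,4) = 495 ways to pick any 4 of the 12.
Selections missing a whole group: no goalkeepers → C(8,4) = 70; no forwards → C(8,4) = 70; no defenders → C(8,4) = 70.
Add back selections omitting two groups (i.e. drawn from a single group): C(4,4) + C(4,4) + C(4,4) = 3.
By inclusion–exclusion: 495 − 210 + 3 = 288.

288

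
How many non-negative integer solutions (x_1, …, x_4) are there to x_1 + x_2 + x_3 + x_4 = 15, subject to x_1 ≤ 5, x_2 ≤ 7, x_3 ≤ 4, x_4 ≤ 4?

Ignoring the caps, the number of non-negative solutions to x_1+…+x_4 = 15 is C(18,3) = 816.
Subtract solutions that violate a single cap (substitute x_i' = x_i − (cap_i+1)): x_1 ≥ 6 gives C(12,3) = 220; x_2 ≥ 8 gives C(10,3) = 120; x_3 ≥ 5 gives C(13,3) = 286; x_4 ≥ 5 gives C(13,3) = 286. Together 912.
Add back pairs where two caps are both exceeded: 4 + 35 + 35 + 10 + 10 + 56 = 150.
By inclusion–exclusion the count is 816 − 912 + 150 = 54.

54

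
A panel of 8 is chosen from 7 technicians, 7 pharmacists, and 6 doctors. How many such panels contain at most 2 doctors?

Split by how many doctors are chosen (0 through 2).
Sum: C(6,0)·C(14,8) + C(6,1)·C(14,7) + C(6,2)·C(14,6) = 3003 + 20592 + 45045 = 68640.

68640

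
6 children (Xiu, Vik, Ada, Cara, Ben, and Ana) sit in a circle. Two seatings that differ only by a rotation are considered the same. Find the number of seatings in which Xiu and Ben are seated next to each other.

Treat {Xiu, Ben} as one unit (2 internal orders) and seat the resulting 5 units around the table: (4)! circular arrangements.
So 2 × (4)! = 2 × 24 = 48.

48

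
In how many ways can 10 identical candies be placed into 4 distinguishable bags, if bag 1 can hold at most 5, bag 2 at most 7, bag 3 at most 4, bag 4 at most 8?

181

By stars and bars, unrestricted non-negative solutions to x_1+…+x_4 = 10 number C(10+3,3) = 286.
Subtract solutions that violate a single cap (substitute x_i' = x_i − (cap_i+1)): x_1 ≥ 6 gives C(7,3) = 35; x_2 ≥ 8 gives C(5,3) = 10; x_3 ≥ 5 gives C(8,3) = 56; x_4 ≥ 9 gives C(4,3) = 4. Together 105.
No two caps can be exceeded simultaneously, so the pair terms are all 0.
By inclusion–exclusion the count is 286 − 105 + 0 = 181.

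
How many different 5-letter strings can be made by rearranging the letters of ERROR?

20

Letter multiplicities in ERROR: E×1, O×1, R×3.
So there are 5! / (3!) = 20 distinguishable arrangements.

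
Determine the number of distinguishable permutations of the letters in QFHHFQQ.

210

QFHHFQQ has 7 letters with F appearing twice, H appearing twice, and Q appearing 3 times.
So there are 7! / (3!·2!·2!) = 210 distinguishable arrangements.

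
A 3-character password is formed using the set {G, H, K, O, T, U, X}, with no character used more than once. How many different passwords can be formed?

Choose and order 3 of the 7 symbols: the first character has 7 options, the next 6, then 5.
7 × 6 × 5 = 210.

210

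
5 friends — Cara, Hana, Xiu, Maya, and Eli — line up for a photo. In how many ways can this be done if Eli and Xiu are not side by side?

72

Of the 5! = 120 arrangements, those with Eli and Xiu adjacent number 2 × 4! = 48 (treat the pair as a block with 2 internal orders).
Complementary counting: 120 − 48 = 72.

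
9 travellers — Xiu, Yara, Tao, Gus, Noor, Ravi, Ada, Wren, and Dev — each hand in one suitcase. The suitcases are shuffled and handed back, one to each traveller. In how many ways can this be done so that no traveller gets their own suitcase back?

133496

Let Aᵢ be the assignments in which traveller i gets their own suitcase. We want the size of the complement of A₁∪…∪A_9.
By inclusion–exclusion this is Σ_{j=0}^{9} (−1)^j C(9,j)·(9−j)!.
Computing: 362880 − 362880 + 181440 − 60480 + 15120 − 3024 + 504 − 72 + 9 − 1 = 133496.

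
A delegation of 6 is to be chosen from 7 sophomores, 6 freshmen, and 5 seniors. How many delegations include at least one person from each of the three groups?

Unrestricted: C(18,6) = 18564 ways to pick any 6 of the 18.
Selections missing a whole group: no sophomores → C(11,6) = 462; no freshmen → C(12,6) = 924; no seniors → C(13,6) = 1716.
Add back selections omitting two groups (i.e. drawn from a single group): C(7,6) + C(6,6) + C(5,6) = 8.
By inclusion–exclusion: 18564 − 3102 + 8 = 15470.

15470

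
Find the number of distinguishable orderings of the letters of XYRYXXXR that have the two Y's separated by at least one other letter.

315

There are 8!/(4!·2!·2!) = 420 arrangements of XYRYXXXR in total.
Arrangements with the Y's together: treat YY as one letter, giving (7)!/(4!·2!) = 105.
Subtracting, 420 − 105 = 315 arrangements keep the Y's apart.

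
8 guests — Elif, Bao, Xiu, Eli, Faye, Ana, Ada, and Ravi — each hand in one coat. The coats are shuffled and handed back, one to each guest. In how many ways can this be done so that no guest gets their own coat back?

14833

This is the derangement count D_8: permutations of 8 items with no fixed point.
By inclusion–exclusion this is Σ_{j=0}^{8} (−1)^j C(8,j)·(8−j)!.
Computing: 40320 − 40320 + 20160 − 6720 + 1680 − 336 + 56 − 8 + 1 = 14833.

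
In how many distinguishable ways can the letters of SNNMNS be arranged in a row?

60

SNNMNS has 6 letters with N appearing 3 times and S appearing twice.
So there are 6! / (3!·2!) = 60 distinguishable arrangements.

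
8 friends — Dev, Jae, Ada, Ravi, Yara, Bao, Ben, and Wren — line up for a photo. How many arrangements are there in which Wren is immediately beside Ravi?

10080

Place the 6 others and the Wren-Ravi pair as 7 objects in a line; the pair has 2 internal arrangements.
That gives 2 × 7! = 2 × 5040 = 10080.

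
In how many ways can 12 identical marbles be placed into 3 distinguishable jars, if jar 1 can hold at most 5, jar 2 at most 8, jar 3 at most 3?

14

Without the upper bounds there are C(14,2) = 91 ways to split 12 among 3 jars.
Subtract solutions that violate a single cap (substitute x_i' = x_i − (cap_i+1)): x_1 ≥ 6 gives C(8,2) = 28; x_2 ≥ 9 gives C(5,2) = 10; x_3 ≥ 4 gives C(10,2) = 45. Together 83.
Add back pairs where two caps are both exceeded: 0 + 6 + 0 = 6.
By inclusion–exclusion the count is 91 − 83 + 6 = 14.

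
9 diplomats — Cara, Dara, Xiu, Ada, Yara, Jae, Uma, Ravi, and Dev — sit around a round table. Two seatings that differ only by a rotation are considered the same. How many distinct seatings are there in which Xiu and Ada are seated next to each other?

Treat {Xiu, Ada} as one unit (2 internal orders) and seat the resulting 8 units around the table: (7)! circular arrangements.
So 2 × (7)! = 2 × 5040 = 10080.

10080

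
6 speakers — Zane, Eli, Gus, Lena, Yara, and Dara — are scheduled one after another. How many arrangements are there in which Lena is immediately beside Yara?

240

Treat {Lena, Yara} as a single unit. There are 5 units to order, and the pair itself can be ordered 2 ways.
That gives 2 × 5! = 2 × 120 = 240.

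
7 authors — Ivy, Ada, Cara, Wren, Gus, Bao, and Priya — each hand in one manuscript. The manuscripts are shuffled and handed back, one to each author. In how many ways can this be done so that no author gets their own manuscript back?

1854

Count assignments avoiding every fixed point. For any j of the 7 authors fixed to their own manuscript, the other 7−j can be arranged in (7−j)! ways.
By inclusion–exclusion this is Σ_{j=0}^{7} (−1)^j C(7,j)·(7−j)!.
Computing: 5040 − 5040 + 2520 − 840 + 210 − 42 + 7 − 1 = 1854.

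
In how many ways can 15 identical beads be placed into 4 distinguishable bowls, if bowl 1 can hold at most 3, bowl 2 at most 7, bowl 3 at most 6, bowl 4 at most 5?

73

Ignoring the caps, the number of non-negative solutions to x_1+…+x_4 = 15 is C(18,3) = 816.
Subtract solutions that violate a single cap (substitute x_i' = x_i − (cap_i+1)): x_1 ≥ 4 gives C(14,3) = 364; x_2 ≥ 8 gives C(10,3) = 120; x_3 ≥ 7 gives C(11,3) = 165; x_4 ≥ 6 gives C(12,3) = 220. Together 869.
Add back pairs where two caps are both exceeded: 20 + 35 + 56 + 1 + 4 + 10 = 126.
By inclusion–exclusion the count is 816 − 869 + 126 = 73.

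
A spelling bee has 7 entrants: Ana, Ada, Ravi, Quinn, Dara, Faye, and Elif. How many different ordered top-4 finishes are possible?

There are 7 choices for 1st place, 6 for 2nd, and so on down to 4 for position 4.
That gives 7 × 6 × 5 × 4 = 840.

840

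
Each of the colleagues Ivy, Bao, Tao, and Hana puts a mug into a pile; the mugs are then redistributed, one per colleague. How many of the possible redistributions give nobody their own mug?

9

Count assignments avoiding every fixed point. For any j of the 4 colleagues fixed to their own mug, the other 4−j can be arranged in (4−j)! ways.
By inclusion–exclusion this is Σ_{j=0}^{4} (−1)^j C(4,j)·(4−j)!.
Computing: 24 − 24 + 12 − 4 + 1 = 9.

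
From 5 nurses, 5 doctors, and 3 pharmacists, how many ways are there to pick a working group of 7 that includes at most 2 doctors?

Split by how many doctors are chosen (0 through 2).
Sum: C(5,0)·C(8,7) + C(5,1)·C(8,6) + C(5,2)·C(8,5) = 8 + 140 + 560 = 708.

708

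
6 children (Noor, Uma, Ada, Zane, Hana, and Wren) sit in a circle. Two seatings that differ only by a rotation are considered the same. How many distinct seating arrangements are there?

120

Around a circle, 6 distinct people have 6!/6 = (5)! = 120 rotationally distinct seatings.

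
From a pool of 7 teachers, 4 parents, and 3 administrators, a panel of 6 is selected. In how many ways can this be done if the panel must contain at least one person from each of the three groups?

2331

Total 6-person selections from all 14: C(14,6) = 3003.
Subtract selections that omit an entire group: no teachers → C(7,6) = 7; no parents → C(10,6) = 210; no administrators → C(11,6) = 462.
Add back selections omitting two groups (i.e. drawn from a single group): C(7,6) + C(4,6) + C(3,6) = 7.
By inclusion–exclusion: 3003 − 679 + 7 = 2331.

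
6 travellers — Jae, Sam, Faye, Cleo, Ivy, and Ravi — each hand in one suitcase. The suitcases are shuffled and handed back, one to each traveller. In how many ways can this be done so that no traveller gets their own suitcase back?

Count assignments avoiding every fixed point. For any j of the 6 travellers fixed to their own suitcase, the other 6−j can be arranged in (6−j)! ways.
By inclusion–exclusion this is Σ_{j=0}^{6} (−1)^j C(6,j)·(6−j)!.
Computing: 720 − 720 + 360 − 120 + 30 − 6 + 1 = 265.

265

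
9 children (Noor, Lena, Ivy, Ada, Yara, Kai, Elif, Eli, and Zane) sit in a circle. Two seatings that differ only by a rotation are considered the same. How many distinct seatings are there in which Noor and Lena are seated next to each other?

Treat {Noor, Lena} as one unit (2 internal orders) and seat the resulting 8 units around the table: (7)! circular arrangements.
So 2 × (7)! = 2 × 5040 = 10080.

10080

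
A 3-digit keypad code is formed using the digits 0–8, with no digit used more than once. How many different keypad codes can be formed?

504

With no repetition, fill the 3 digits in order: 9 choices, then 8, down to 7.
9 × 8 × 7 = 504.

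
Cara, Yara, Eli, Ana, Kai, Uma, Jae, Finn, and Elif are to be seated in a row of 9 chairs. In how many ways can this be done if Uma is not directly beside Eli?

282240

Of the 9! = 362880 arrangements, those with Uma and Eli adjacent number 2 × 8! = 80640 (treat the pair as a block with 2 internal orders).
Complementary counting: 362880 − 80640 = 282240.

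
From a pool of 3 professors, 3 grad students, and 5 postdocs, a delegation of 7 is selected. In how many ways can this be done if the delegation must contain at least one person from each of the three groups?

314

Total 7-person selections from all 11: C(11,7) = 330.
Selections missing a whole group: no professors → C(8,7) = 8; no grad students → C(8,7) = 8; no postdocs → C(6,7) = 0.
Add back selections omitting two groups (i.e. drawn from a single group): C(3,7) + C(3,7) + C(5,7) = 0.
By inclusion–exclusion: 330 − 16 + 0 = 314.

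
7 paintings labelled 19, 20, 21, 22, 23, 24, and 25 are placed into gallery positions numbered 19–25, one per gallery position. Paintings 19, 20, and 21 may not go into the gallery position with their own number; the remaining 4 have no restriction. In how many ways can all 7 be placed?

Let Aᵢ (for i ∈ {19, 20, 21}) be the placements that put painting i in its forbidden gallery position. Any j of these fix j positions, leaving (7−j)! ways to fill the rest, and there are C(3,j) ways to pick which j.
By inclusion–exclusion, the number of valid placements is Σ_{j=0}^{3} (−1)^j C(3,j)·(7−j)!.
Computing: 5040 − 2160 + 360 − 24 = 3216.

3216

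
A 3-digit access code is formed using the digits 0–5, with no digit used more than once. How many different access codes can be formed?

This is a permutation of 3 out of 6: P(6,3) = 6!/3!.
6 × 5 × 4 = 120.

120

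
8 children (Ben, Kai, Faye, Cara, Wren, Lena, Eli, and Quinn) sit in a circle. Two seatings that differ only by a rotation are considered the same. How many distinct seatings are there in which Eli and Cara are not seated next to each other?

3600

Without the restriction there are (7)! = 5040 seatings.
Those with Eli next to Cara: fuse the pair into one unit and seat 7 units around a circle — 2·(6)! = 1440.
Subtracting, 5040 − 1440 = 3600.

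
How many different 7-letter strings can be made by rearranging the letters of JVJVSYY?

630

The 7 letters of JVJVSYY have repeats: J appearing twice, V appearing twice, and Y appearing twice.
Dividing 7! = 5040 by 2!·2!·2! = 8 for the repeated letters gives 630.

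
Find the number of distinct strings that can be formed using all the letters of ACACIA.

60

ACACIA has 6 letters with A appearing 3 times and C appearing twice.
The number of distinct arrangements is 6!/(3!·2!) = 720/12 = 60.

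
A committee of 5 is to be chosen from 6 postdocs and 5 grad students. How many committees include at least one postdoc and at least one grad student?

455

Total 5-person selections from all 11: C(11,5) = 462.
Subtract selections that omit an entire group: no postdocs → C(5,5) = 1; no grad students → C(6,5) = 6.
Both groups omitted at once is impossible, so 462 − 7 = 455.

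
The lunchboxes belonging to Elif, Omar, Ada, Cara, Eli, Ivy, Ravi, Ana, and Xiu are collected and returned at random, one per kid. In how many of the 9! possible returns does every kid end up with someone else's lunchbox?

Let Aᵢ be the assignments in which kid i gets their own lunchbox. We want the size of the complement of A₁∪…∪A_9.
By inclusion–exclusion this is Σ_{j=0}^{9} (−1)^j C(9,j)·(9−j)!.
Computing: 362880 − 362880 + 181440 − 60480 + 15120 − 3024 + 504 − 72 + 9 − 1 = 133496.

133496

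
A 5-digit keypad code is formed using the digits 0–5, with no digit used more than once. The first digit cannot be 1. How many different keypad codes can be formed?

The first digit has 6−1 = 5 choices (anything except 1).
The remaining 4 digits are filled from the other 5 symbols without repetition: 5 × 4 × 3 × 2 = 120.
Total: 5 × 120 = 600.

600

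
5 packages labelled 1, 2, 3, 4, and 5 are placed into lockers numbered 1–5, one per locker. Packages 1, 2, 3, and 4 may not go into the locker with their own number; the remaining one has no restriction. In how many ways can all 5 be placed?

Let Aᵢ (for 1 ≤ i ≤ 4) be the placements that put package i in its forbidden locker. Any j of these fix j positions, leaving (5−j)! ways to fill the rest, and there are C(4,j) ways to pick which j.
By inclusion–exclusion, the number of valid placements is Σ_{j=0}^{4} (−1)^j C(4,j)·(5−j)!.
Computing: 120 − 96 + 36 − 8 + 1 = 53.

53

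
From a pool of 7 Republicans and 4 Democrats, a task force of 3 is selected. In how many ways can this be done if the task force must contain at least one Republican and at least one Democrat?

With no constraint there are C(11,3) = 165 possible selections.
Selections missing a whole group: no Republicans → C(4,3) = 4; no Democrats → C(7,3) = 35.
Both groups omitted at once is impossible, so 165 − 39 = 126.

126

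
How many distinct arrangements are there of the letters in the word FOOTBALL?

10080

Letter multiplicities in FOOTBALL: A×1, B×1, F×1, L×2, O×2, T×1.
So there are 8! / (2!·2!) = 10080 distinguishable arrangements.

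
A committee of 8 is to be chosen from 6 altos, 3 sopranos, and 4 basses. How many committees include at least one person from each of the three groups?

1233

Unrestricted: C(13,8) = 1287 ways to pick any 8 of the 13.
Selections missing a whole group: no altos → C(7,8) = 0; no sopranos → C(10,8) = 45; no basses → C(9,8) = 9.
Add back selections omitting two groups (i.e. drawn from a single group): C(6,8) + C(3,8) + C(4,8) = 0.
By inclusion–exclusion: 1287 − 54 + 0 = 1233.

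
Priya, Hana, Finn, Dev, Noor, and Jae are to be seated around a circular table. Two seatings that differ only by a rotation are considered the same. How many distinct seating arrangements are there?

120

Seat Priya anywhere (absorbing the rotational symmetry), then permute the other 5: (5)! = 120.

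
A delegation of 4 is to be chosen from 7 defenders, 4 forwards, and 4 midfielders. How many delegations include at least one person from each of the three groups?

Total 4-person selections from all 15: C(15,4) = 1365.
Selections missing a whole group: no defenders → C(8,4) = 70; no forwards → C(11,4) = 330; no midfielders → C(11,4) = 330.
Add back selections omitting two groups (i.e. drawn from a single group): C(7,4) + C(4,4) + C(4,4) = 37.
By inclusion–exclusion: 1365 − 730 + 37 = 672.

672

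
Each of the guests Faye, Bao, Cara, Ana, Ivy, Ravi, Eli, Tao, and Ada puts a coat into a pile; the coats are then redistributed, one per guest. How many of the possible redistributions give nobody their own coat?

Count assignments avoiding every fixed point. For any j of the 9 guests fixed to their own coat, the other 9−j can be arranged in (9−j)! ways.
By inclusion–exclusion this is Σ_{j=0}^{9} (−1)^j C(9,j)·(9−j)!.
Computing: 362880 − 362880 + 181440 − 60480 + 15120 − 3024 + 504 − 72 + 9 − 1 = 133496.

133496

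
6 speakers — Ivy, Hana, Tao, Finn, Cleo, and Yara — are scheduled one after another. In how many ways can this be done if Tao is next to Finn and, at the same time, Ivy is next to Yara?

96

Treat {Tao,Finn} as one block (2 orders) and {Ivy,Yara} as another (2 orders).
That leaves 4 units to arrange: 2 × 2 × 4! = 4 × 24 = 96.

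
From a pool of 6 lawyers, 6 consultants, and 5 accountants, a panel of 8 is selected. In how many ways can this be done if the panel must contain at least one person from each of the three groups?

23485

Total 8-person selections from all 17: C(17,8) = 24310.
Subtract selections that omit an entire group: no lawyers → C(11,8) = 165; no consultants → C(11,8) = 165; no accountants → C(12,8) = 495.
Add back selections omitting two groups (i.e. drawn from a single group): C(6,8) + C(6,8) + C(5,8) = 0.
By inclusion–exclusion: 24310 − 825 + 0 = 23485.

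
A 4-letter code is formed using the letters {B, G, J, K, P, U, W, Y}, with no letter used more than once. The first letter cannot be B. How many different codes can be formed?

1470

The first letter has 8−1 = 7 choices (anything except B).
The remaining 3 letters are filled from the other 7 symbols without repetition: 7 × 6 × 5 = 210.
Total: 7 × 210 = 1470.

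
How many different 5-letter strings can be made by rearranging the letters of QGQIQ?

Letter multiplicities in QGQIQ: G×1, I×1, Q×3.
The number of distinct arrangements is 5!/(3!) = 120/6 = 20.

20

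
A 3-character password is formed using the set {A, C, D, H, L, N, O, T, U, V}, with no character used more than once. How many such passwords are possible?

720

This is a permutation of 3 out of 10: P(10,3) = 10!/7!.
10 × 9 × 8 = 720.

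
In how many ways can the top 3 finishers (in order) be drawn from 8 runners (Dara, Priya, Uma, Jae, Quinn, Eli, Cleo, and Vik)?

This is an ordered selection of 3 from 8: P(8,3).
That gives 8 × 7 × 6 = 336.

336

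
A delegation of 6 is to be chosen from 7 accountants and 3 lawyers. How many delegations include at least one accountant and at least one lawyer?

Total 6-person selections from all 10: C(10,6) = 210.
Subtract selections that omit an entire group: no accountants → C(3,6) = 0; no lawyers → C(7,6) = 7.
Both groups omitted at once is impossible, so 210 − 7 = 203.

203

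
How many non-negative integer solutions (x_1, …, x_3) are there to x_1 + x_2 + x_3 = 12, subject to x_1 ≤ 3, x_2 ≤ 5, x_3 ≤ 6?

6

Ignoring the caps, the number of non-negative solutions to x_1+…+x_3 = 12 is C(14,2) = 91.
Subtract solutions that violate a single cap (substitute x_i' = x_i − (cap_i+1)): x_1 ≥ 4 gives C(10,2) = 45; x_2 ≥ 6 gives C(8,2) = 28; x_3 ≥ 7 gives C(7,2) = 21. Together 94.
Add back pairs where two caps are both exceeded: 6 + 3 + 0 = 9.
By inclusion–exclusion the count is 91 − 94 + 9 = 6.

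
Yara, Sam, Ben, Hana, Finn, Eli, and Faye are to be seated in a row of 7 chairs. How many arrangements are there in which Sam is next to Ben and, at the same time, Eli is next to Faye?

480

Treat {Sam,Ben} as one block (2 orders) and {Eli,Faye} as another (2 orders).
That leaves 5 units to arrange: 2 × 2 × 5! = 4 × 120 = 480.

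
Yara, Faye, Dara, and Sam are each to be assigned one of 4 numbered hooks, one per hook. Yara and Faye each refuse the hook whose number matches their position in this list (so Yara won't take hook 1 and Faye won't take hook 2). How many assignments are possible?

14

Let Aᵢ (for i ∈ {1, 2}) be the placements that put person i in their forbidden hook. Any j of these fix j positions, leaving (4−j)! ways to fill the rest, and there are C(2,j) ways to pick which j.
By inclusion–exclusion, the number of valid placements is Σ_{j=0}^{2} (−1)^j C(2,j)·(4−j)!.
Computing: 24 − 12 + 2 = 14.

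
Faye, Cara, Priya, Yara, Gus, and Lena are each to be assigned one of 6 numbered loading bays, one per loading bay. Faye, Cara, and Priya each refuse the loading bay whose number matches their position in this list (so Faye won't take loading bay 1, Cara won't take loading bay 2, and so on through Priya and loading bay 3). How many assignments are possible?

Let Aᵢ (for i ∈ {1, 2, 3}) be the placements that put person i in their forbidden loading bay. Any j of these fix j positions, leaving (6−j)! ways to fill the rest, and there are C(3,j) ways to pick which j.
By inclusion–exclusion, the number of valid placements is Σ_{j=0}^{3} (−1)^j C(3,j)·(6−j)!.
Computing: 720 − 360 + 72 − 6 = 426.

426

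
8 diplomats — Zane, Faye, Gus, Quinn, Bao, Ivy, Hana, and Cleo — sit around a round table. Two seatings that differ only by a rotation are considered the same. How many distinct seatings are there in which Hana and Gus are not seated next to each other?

3600

Without the restriction there are (7)! = 5040 seatings.
Seatings with Hana beside Gus: treat them as a block with 2 internal orders, giving 2 × (6)! = 1440.
Subtracting, 5040 − 1440 = 3600.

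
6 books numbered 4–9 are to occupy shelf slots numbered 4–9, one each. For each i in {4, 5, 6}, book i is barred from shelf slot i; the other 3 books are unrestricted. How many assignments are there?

426

Let Aᵢ (for i ∈ {4, 5, 6}) be the placements that put book i in its forbidden shelf slot. Any j of these fix j positions, leaving (6−j)! ways to fill the rest, and there are C(3,j) ways to pick which j.
By inclusion–exclusion, the number of valid placements is Σ_{j=0}^{3} (−1)^j C(3,j)·(6−j)!.
Computing: 720 − 360 + 72 − 6 = 426.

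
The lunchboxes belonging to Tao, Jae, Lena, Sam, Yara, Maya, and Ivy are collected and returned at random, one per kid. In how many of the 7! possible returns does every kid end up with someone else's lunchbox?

This is the derangement count D_7: permutations of 7 items with no fixed point.
By inclusion–exclusion this is Σ_{j=0}^{7} (−1)^j C(7,j)·(7−j)!.
Computing: 5040 − 5040 + 2520 − 840 + 210 − 42 + 7 − 1 = 1854.

1854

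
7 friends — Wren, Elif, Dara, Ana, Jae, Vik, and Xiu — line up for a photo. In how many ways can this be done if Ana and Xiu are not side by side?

There are 7! = 5040 arrangements in all. If Ana and Xiu are adjacent, merging them into one block gives 2·(6)! = 1440 arrangements.
Complementary counting: 5040 − 1440 = 3600.

3600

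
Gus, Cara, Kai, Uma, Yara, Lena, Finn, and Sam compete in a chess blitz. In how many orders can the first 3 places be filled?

This is an ordered selection of 3 from 8: P(8,3).
That gives 8 × 7 × 6 = 336.

336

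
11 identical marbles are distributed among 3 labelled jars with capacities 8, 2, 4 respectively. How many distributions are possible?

Ignoring the caps, the number of non-negative solutions to x_1+…+x_3 = 11 is C(13,2) = 78.
Subtract solutions that violate a single cap (substitute x_i' = x_i − (cap_i+1)): x_1 ≥ 9 gives C(4,2) = 6; x_2 ≥ 3 gives C(10,2) = 45; x_3 ≥ 5 gives C(8,2) = 28. Together 79.
Add back pairs where two caps are both exceeded: 0 + 0 + 10 = 10.
By inclusion–exclusion the count is 78 − 79 + 10 = 9.

9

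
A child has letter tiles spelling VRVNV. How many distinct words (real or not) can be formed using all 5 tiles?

VRVNV has 5 letters with V appearing 3 times.
So there are 5! / (3!) = 20 distinguishable arrangements.

20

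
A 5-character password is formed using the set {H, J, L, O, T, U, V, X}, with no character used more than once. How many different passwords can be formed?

Choose and order 5 of the 8 symbols: the first character has 8 options, the next 7, and so on down to 4.
8 × 7 × 6 × 5 × 4 = 6720.

6720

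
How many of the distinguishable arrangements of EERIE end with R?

4

Fix R in the last position and arrange the remaining 4 letters.
Those 4 letters have E appearing 3 times, giving (4)!/(3!) = 4.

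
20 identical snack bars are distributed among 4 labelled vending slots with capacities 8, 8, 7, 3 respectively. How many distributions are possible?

74

Ignoring the caps, the number of non-negative solutions to x_1+…+x_4 = 20 is C(23,3) = 1771.
Subtract solutions that violate a single cap (substitute x_i' = x_i − (cap_i+1)): x_1 ≥ 9 gives C(14,3) = 364; x_2 ≥ 9 gives C(14,3) = 364; x_3 ≥ 8 gives C(15,3) = 455; x_4 ≥ 4 gives C(19,3) = 969. Together 2152.
Add back pairs where two caps are both exceeded: 10 + 20 + 120 + 20 + 120 + 165 = 455.
By inclusion–exclusion the count is 1771 − 2152 + 455 = 74.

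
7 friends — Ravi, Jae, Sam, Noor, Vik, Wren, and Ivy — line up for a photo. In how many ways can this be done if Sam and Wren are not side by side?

Of the 7! = 5040 arrangements, those with Sam and Wren adjacent number 2 × 6! = 1440 (treat the pair as a block with 2 internal orders).
So 5040 − 1440 = 3600 arrangements keep them apart.

3600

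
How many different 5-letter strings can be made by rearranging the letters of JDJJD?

10

The 5 letters of JDJJD have repeats: D appearing twice and J appearing 3 times.
Dividing 5! = 120 by 3!·2! = 12 for the repeated letters gives 10.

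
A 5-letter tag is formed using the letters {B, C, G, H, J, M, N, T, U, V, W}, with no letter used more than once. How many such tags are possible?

55440

Choose and order 5 of the 11 symbols: the first letter has 11 options, the next 10, and so on down to 7.
11 × 10 × 9 × 8 × 7 = 55440.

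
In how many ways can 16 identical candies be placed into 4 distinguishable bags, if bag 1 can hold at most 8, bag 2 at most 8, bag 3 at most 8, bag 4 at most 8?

By stars and bars, unrestricted non-negative solutions to x_1+…+x_4 = 16 number C(16+3,3) = 969.
Subtract solutions that violate a single cap (substitute x_i' = x_i − (cap_i+1)): x_1 ≥ 9 gives C(10,3) = 120; x_2 ≥ 9 gives C(10,3) = 120; x_3 ≥ 9 gives C(10,3) = 120; x_4 ≥ 9 gives C(10,3) = 120. Together 480.
No two caps can be exceeded simultaneously, so the pair terms are all 0.
By inclusion–exclusion the count is 969 − 480 + 0 = 489.

489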